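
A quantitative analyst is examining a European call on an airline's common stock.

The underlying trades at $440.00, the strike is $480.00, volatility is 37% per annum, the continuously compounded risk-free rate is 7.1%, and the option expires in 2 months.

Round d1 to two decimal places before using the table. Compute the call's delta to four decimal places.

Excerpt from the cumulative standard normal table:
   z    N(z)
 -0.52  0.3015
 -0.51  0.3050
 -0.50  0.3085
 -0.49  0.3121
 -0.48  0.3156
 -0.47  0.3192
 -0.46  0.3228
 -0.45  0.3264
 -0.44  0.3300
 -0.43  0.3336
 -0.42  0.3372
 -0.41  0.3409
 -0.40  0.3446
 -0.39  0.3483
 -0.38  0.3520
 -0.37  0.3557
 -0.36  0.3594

0.3372

σ√T = 0.37·√0.1667 = 0.1511
ln(S/K) + (r + σ²/2)T = ln(440/480) + (0.071 + 0.37²/2)·0.1667 = -0.0870 + 0.0232 = -0.0638
d₁ = -0.0638 / 0.1511 = -0.4222 which rounds to -0.42
N(d₁) = N(-0.42) = 0.3372
Δ_call = N(d₁) = 0.3372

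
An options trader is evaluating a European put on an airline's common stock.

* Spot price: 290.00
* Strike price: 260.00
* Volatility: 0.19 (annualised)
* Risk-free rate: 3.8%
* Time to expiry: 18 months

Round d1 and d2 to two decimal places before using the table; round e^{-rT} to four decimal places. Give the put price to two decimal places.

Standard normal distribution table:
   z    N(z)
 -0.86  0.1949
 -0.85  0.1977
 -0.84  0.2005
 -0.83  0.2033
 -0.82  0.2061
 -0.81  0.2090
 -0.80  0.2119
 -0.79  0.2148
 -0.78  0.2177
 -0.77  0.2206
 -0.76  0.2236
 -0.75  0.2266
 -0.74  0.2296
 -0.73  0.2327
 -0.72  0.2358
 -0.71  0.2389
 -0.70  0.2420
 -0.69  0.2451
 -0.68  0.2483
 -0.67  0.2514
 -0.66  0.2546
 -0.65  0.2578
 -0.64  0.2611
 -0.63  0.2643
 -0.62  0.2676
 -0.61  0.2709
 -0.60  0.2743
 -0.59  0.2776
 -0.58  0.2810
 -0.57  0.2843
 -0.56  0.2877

8.41

σ√T = 0.19·√1.5 = 0.2327
d₁ = [ln(290/260) + (0.038 + 0.19²/2)·1.5] / 0.2327 = [0.1092 + 0.0841] / 0.2327 = 0.8306 which rounds to 0.83
d₂ = d₁ − σ√T = 0.8306 − 0.2327 = 0.5979 which rounds to 0.60
exp(−rT) = exp(−0.038·1.5) = 0.9446
P = 260·0.9446·N(-0.60) − 290·N(-0.83) = 260·0.9446·0.2743 − 290·0.2033 = 67.3670 − 58.9570 = 8.4100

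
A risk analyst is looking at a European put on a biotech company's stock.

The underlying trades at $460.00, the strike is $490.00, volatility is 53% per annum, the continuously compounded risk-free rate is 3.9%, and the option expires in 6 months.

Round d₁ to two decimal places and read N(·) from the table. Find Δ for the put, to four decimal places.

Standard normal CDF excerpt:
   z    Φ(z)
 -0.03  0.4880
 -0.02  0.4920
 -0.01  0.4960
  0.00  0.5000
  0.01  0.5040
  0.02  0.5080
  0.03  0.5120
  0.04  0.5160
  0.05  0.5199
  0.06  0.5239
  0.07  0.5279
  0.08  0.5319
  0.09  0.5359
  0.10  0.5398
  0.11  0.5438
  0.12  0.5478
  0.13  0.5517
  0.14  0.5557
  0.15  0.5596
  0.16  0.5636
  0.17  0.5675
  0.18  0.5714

-0.4721

T = 0.5;  σ√T = 0.3748
d₁ = [ln(460/490) + (0.039 + 0.53²/2)·0.5] / 0.3748 = [-0.0632 + 0.0897] / 0.3748 = 0.0708 ⇒ 0.07
N(d₁) = N(0.07) = 0.5279
Δ_put = N(d₁) − 1 = 0.5279 − 1 = -0.4721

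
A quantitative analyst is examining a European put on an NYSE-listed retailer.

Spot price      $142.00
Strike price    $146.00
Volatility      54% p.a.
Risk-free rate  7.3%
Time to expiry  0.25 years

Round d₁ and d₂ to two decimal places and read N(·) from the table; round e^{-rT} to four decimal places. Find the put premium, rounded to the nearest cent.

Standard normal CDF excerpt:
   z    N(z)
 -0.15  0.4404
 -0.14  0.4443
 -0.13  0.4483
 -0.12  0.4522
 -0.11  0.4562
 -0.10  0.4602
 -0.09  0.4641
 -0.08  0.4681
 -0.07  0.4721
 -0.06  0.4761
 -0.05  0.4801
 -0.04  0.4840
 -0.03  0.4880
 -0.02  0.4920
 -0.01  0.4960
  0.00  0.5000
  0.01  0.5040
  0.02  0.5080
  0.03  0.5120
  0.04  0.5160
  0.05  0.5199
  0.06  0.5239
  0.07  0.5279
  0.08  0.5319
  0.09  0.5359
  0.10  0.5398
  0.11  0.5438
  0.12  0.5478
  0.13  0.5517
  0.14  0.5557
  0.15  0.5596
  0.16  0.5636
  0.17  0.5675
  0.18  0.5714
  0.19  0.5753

T = 0.25;  σ√T = 0.2700
d₁ = [ln(142/146) + (0.073 + ½·0.54²)·0.25] / (σ√T) = (-0.0278 + 0.0547) / 0.2700 = 0.0997 → 0.10
d₂ = 0.0997 − 0.2700 = -0.1703 → -0.17
exp(−rT) = exp(−0.073·0.25) = 0.9819
P = 146·0.9819·N(0.17) − 142·N(-0.10) = 146·0.9819·0.5675 − 142·0.4602 = 81.3553 − 65.3484 = 16.0069

$16.01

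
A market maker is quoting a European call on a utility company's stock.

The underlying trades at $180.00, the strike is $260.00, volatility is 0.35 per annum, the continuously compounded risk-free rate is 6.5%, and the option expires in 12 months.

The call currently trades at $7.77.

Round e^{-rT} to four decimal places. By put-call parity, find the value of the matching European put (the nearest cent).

exp(−rT) = exp(−0.065·1) = 0.9371
Put-call parity: C − P = S − K·e^(−rT) = 180 − 260·0.9371 = 180 − 243.6460 = -63.6460
P = C − (C − P) = 7.77 − (-63.6460) = 71.4160

$71.42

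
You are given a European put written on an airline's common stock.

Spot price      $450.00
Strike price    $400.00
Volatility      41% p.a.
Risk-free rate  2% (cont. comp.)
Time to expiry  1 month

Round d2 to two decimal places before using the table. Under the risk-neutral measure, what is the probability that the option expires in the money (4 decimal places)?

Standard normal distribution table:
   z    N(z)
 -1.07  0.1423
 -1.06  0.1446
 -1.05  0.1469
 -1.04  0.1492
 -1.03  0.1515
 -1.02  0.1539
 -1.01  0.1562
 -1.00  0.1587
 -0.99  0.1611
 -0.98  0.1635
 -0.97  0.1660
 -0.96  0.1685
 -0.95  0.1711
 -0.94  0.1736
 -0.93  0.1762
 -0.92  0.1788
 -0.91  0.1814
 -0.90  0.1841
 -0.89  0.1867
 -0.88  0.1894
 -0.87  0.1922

σ√T = 0.41 × 0.2887 = 0.1184
ln(S/K) + (r + σ²/2)T = ln(450/400) + (0.02 + 0.41²/2)·0.08333 = 0.1178 + 0.0087 = 0.1265
d₁ = 0.1265 / 0.1184 = 1.0684 ⇒ 1.07
d₂ = d₁ − σ√T = 1.0684 − 0.1184 = 0.9501 ⇒ 0.95
Pr(exercise) under Q = N(−d₂) = N(-0.95) = 0.1711

0.1711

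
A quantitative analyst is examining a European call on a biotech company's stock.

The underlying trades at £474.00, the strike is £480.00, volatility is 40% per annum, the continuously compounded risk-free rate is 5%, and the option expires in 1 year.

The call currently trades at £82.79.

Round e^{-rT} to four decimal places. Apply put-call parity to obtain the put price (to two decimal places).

exp(−rT) = exp(−0.05·1) = 0.9512
Put-call parity: C − P = S − K·e^(−rT) = 474 − 480·0.9512 = 474 − 456.5760 = 17.4240
P = C − (C − P) = 82.79 − (17.4240) = 65.3660

£65.37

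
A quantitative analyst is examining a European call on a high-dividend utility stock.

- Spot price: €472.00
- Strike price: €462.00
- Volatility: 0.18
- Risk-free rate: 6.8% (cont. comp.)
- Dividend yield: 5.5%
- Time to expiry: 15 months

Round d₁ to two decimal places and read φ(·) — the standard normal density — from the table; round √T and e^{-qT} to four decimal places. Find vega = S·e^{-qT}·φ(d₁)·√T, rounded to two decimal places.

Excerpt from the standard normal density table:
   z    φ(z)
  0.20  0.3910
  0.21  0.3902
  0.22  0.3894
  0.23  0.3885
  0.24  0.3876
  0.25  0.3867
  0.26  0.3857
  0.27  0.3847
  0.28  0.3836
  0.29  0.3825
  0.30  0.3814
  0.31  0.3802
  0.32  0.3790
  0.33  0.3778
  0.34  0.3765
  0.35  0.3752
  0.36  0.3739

188.44

σ√T = 0.18·√1.25 = 0.2012
ln(S/K) + (r − q + σ²/2)T = ln(472/462) + (0.068 − 0.055 + 0.18²/2)·1.25 = 0.0214 + 0.0365 = 0.0579
d₁ = 0.0579 / 0.2012 = 0.2878 ≈ 0.29
√T = √1.25 = 1.1180
φ(d₁) = φ(0.29) = 0.3825
e^(−qT) = e^(−0.055·1.25) = 0.9336
vega = S·e^(−qT)·φ(d₁)·√T = 472·0.9336·0.3825·1.1180 = 188.4413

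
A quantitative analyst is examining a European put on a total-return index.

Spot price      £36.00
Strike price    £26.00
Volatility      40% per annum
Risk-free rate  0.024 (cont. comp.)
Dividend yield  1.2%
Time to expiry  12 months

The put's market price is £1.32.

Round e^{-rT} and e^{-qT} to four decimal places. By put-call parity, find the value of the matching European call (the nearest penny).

£11.51

exp(−qT) = exp(−0.012·1) = 0.9881;  exp(−rT) = exp(−0.024·1) = 0.9763
Put-call parity: C − P = S·e^(−qT) − K·e^(−rT) = 36·0.9881 − 26·0.9763 = 35.5716 − 25.3838 = 10.1878
C = P + (C − P) = 1.32 + (10.1878) = 11.5078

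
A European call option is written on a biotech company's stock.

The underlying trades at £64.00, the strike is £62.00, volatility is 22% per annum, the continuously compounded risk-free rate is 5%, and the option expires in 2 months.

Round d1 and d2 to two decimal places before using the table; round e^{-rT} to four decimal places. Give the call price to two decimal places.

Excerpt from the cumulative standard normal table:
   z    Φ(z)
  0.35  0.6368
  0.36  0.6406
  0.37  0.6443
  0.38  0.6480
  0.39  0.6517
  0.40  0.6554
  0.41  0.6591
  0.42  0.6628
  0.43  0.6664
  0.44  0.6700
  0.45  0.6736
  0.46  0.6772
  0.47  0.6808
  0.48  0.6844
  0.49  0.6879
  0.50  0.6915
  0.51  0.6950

£3.73

σ√T = 0.22·√0.1667 = 0.0898
ln(S/K) + (r + σ²/2)T = ln(64/62) + (0.05 + 0.22²/2)·0.1667 = 0.0317 + 0.0124 = 0.0441
d₁ = 0.0441 / 0.0898 = 0.4912 which rounds to 0.49
d₂ = d₁ − σ√T = 0.4912 − 0.0898 = 0.4014 which rounds to 0.40
exp(−rT) = exp(−0.05·0.1667) = 0.9917
N(d₁) = N(0.49) = 0.6879;  N(d₂) = N(0.40) = 0.6554
C = 64·0.6879 − 62·0.9917·0.6554 = 44.0256 − 40.2975 = 3.7281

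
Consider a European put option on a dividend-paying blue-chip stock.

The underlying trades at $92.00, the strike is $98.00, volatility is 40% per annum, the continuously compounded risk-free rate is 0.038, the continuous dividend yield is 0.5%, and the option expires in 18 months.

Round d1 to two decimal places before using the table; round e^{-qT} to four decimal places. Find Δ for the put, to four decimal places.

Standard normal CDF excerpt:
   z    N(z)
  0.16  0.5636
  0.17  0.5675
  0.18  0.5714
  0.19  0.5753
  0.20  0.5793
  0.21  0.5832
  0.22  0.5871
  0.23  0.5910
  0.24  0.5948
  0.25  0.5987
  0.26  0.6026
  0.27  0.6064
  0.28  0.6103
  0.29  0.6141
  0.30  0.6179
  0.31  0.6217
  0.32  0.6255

T = 1.5;  σ√T = 0.4899
d₁ = [ln(92/98) + (0.038 − 0.005 + 0.4²/2)·1.5] / 0.4899 = [-0.0632 + 0.1695] / 0.4899 = 0.2170 ⇒ 0.22
N(d₁) = N(0.22) = 0.5871
Δ_put = exp(−qT)·(N(d₁) − 1) = 0.9925·(0.5871 − 1) = -0.4098

-0.4098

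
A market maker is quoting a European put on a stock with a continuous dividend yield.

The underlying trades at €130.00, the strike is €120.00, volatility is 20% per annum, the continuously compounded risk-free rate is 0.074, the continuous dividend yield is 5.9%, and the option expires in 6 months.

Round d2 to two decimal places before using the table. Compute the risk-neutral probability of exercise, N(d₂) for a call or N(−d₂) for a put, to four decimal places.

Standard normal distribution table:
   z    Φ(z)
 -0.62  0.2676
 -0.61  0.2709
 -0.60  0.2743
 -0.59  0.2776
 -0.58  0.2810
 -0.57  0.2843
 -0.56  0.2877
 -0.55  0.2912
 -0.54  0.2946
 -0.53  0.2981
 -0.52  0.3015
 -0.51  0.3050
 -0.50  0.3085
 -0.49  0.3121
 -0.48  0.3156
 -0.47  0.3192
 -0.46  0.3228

0.2912

T = 0.5;  σ√T = 0.1414
d₁ = [ln(130/120) + (0.074 − 0.059 + 0.2²/2)·0.5] / 0.1414 = [0.0800 + 0.0175] / 0.1414 = 0.6897 → 0.69
d₂ = d₁ − σ√T = 0.6897 − 0.1414 = 0.5483 → 0.55
Pr(exercise) under Q = N(−d₂) = N(-0.55) = 0.2912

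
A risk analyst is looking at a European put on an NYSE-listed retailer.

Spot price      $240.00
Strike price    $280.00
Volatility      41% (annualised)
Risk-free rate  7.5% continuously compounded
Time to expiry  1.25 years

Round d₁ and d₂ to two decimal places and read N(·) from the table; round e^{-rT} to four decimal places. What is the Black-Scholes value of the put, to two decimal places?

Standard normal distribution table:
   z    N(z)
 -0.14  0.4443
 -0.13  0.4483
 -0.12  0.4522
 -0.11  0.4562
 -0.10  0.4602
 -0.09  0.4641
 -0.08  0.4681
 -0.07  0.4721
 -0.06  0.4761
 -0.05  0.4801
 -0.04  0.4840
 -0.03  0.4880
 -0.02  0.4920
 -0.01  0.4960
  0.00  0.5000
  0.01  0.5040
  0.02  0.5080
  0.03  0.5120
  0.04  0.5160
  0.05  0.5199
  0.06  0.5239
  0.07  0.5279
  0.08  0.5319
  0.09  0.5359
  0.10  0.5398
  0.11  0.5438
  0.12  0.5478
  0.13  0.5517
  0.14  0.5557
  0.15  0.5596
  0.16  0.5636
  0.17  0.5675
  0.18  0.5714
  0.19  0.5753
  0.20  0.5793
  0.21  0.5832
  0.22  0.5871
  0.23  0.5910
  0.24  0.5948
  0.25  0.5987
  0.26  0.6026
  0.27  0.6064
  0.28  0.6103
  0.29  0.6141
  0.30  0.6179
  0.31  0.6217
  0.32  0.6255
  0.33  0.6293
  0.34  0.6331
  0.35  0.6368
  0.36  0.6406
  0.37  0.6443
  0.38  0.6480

σ√T = 0.41·√1.25 = 0.4584
d₁ = [ln(240/280) + (0.075 + 0.41²/2)·1.25] / 0.4584 = [-0.1542 + 0.1988] / 0.4584 = 0.0974 ≈ 0.10
d₂ = d₁ − σ√T = 0.0974 − 0.4584 = -0.3610 ≈ -0.36
e^(−rT) = e^(−0.075·1.25) = 0.9105
P = 280·0.9105·N(0.36) − 240·N(-0.10) = 280·0.9105·0.6406 − 240·0.4602 = 163.3146 − 110.4480 = 52.8666

$52.87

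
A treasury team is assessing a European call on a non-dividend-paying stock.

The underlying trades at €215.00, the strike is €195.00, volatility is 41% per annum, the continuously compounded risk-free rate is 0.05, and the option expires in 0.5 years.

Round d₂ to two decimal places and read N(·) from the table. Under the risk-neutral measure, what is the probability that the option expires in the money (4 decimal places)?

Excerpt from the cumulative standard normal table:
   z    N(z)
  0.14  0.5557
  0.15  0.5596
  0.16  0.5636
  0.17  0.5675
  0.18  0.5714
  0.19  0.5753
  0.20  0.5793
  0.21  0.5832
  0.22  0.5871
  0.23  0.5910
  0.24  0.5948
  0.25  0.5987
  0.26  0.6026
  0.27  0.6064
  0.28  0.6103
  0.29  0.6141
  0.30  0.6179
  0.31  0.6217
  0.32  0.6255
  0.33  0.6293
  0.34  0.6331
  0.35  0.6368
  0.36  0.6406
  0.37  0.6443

T = 0.5;  σ√T = 0.2899
d₁ = [ln(215/195) + (0.05 + 0.41²/2)·0.5] / 0.2899 = [0.0976 + 0.0670] / 0.2899 = 0.5680 ⇒ 0.57
d₂ = d₁ − σ√T = 0.5680 − 0.2899 = 0.2781 ⇒ 0.28
Risk-neutral Pr[S_T > K] = N(d₂) = N(0.28) = 0.6103

0.6103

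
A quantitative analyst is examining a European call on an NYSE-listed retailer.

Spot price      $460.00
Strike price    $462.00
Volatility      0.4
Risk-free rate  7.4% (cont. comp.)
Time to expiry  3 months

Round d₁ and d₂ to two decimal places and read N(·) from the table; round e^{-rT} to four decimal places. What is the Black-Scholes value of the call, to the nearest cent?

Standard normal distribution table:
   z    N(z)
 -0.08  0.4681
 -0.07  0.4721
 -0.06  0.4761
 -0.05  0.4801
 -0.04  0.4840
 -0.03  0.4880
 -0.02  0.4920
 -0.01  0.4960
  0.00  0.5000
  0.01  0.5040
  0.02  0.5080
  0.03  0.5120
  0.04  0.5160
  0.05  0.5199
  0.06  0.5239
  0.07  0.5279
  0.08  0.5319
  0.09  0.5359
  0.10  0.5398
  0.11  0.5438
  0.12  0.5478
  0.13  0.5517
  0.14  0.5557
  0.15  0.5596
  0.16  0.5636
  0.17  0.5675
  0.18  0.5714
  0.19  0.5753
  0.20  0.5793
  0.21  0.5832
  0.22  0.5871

σ√T = 0.4 × 0.5000 = 0.2000
d₁ = [ln(460/462) + (0.074 + 0.4²/2)·0.25] / 0.2000 = [-0.0043 + 0.0385] / 0.2000 = 0.1708 → 0.17
d₂ = d₁ − σ√T = 0.1708 − 0.2000 = -0.0292 → -0.03
exp(−rT) = exp(−0.074·0.25) = 0.9817
N(d₁) = N(0.17) = 0.5675;  N(d₂) = N(-0.03) = 0.4880
C = 460·0.5675 − 462·0.9817·0.4880 = 261.0500 − 221.3302 = 39.7198

$39.72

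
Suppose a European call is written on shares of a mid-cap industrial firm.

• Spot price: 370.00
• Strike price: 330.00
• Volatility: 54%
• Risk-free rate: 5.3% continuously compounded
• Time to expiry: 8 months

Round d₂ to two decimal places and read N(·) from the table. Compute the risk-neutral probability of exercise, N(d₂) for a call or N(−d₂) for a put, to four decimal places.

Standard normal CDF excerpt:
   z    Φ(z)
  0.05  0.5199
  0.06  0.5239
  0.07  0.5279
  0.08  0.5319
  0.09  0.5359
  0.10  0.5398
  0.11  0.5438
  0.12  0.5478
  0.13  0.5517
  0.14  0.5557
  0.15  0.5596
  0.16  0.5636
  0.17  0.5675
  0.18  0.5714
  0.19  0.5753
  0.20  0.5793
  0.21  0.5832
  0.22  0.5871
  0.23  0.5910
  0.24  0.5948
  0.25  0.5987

0.5478

σ√T = 0.54·√0.6667 = 0.4409
d₁ = [ln(370/330) + (0.053 + 0.54²/2)·0.6667] / 0.4409 = [0.1144 + 0.1325] / 0.4409 = 0.5601 ≈ 0.56
d₂ = d₁ − σ√T = 0.5601 − 0.4409 = 0.1192 ≈ 0.12
Pr(exercise) under Q = N(d₂) = 0.5478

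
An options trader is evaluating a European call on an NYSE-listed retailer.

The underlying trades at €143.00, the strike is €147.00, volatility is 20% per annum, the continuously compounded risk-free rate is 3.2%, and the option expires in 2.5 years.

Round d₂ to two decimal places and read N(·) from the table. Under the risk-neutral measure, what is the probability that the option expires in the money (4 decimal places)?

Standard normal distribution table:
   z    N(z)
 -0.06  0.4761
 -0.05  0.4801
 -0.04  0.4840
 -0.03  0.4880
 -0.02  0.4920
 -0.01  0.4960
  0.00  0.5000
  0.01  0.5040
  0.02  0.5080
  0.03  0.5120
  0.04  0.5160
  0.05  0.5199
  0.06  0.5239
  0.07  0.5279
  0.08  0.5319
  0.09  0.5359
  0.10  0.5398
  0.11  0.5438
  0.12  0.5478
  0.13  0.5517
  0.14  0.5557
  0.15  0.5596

σ√T = 0.2 × 1.5811 = 0.3162
d₁ = [ln(143/147) + (0.032 + 0.2²/2)·2.5] / 0.3162 = [-0.0276 + 0.1300] / 0.3162 = 0.3239 which rounds to 0.32
d₂ = d₁ − σ√T = 0.3239 − 0.3162 = 0.0076 which rounds to 0.01
Pr(exercise) under Q = N(d₂) = 0.5040

0.5040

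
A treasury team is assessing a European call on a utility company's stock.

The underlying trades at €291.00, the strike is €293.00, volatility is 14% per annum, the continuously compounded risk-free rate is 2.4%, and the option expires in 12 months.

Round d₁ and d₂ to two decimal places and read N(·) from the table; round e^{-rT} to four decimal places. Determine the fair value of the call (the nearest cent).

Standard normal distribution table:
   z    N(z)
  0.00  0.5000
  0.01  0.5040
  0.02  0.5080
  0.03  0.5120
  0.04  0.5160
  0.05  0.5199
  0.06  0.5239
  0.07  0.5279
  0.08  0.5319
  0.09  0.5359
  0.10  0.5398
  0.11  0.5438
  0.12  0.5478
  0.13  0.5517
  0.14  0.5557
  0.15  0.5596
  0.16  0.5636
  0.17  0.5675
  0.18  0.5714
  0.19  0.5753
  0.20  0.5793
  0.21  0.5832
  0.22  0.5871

€18.69

T = 1;  σ√T = 0.1400
d₁ = [ln(291/293) + (0.024 + 0.14²/2)·1] / 0.1400 = [-0.0068 + 0.0338] / 0.1400 = 0.1925 → 0.19
d₂ = d₁ − σ√T = 0.1925 − 0.1400 = 0.0525 → 0.05
e^(−rT) = e^(−0.024·1) = 0.9763
N(d₁) = N(0.19) = 0.5753;  N(d₂) = N(0.05) = 0.5199
C = 291·0.5753 − 293·0.9763·0.5199 = 167.4123 − 148.7205 = 18.6918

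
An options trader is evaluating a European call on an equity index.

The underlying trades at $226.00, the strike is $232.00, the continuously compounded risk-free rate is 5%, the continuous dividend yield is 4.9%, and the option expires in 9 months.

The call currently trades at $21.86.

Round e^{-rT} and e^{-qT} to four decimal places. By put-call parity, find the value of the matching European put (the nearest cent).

$27.48

exp(−qT) = exp(−0.049·0.75) = 0.9639;  exp(−rT) = exp(−0.05·0.75) = 0.9632
Put-call parity: C − P = S·e^(−qT) − K·e^(−rT) = 226·0.9639 − 232·0.9632 = 217.8414 − 223.4624 = -5.6210
P = C − (C − P) = 21.86 − (-5.6210) = 27.4810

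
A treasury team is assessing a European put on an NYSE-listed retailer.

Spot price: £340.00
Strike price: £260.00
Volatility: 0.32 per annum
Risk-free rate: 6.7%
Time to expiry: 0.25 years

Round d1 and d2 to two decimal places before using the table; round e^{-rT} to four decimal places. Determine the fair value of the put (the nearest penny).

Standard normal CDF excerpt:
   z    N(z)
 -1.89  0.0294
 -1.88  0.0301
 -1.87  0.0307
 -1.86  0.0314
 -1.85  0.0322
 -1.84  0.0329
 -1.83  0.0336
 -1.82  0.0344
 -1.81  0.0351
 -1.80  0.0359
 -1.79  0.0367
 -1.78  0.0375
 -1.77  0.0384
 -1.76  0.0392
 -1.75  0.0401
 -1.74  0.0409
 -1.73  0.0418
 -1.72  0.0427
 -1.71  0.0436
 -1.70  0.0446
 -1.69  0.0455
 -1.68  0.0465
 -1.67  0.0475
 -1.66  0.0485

£0.73

T = 0.25;  σ√T = 0.1600
d₁ = [ln(340/260) + (0.067 + 0.32²/2)·0.25] / 0.1600 = [0.2683 + 0.0295] / 0.1600 = 1.8613 ≈ 1.86
d₂ = d₁ − σ√T = 1.8613 − 0.1600 = 1.7013 ≈ 1.70
exp(−rT) = exp(−0.067·0.25) = 0.9834
N(−d₂) = N(-1.70) = 0.0446;  N(−d₁) = N(-1.86) = 0.0314
P = 260·0.9834·0.0446 − 340·0.0314 = 11.4035 − 10.6760 = 0.7275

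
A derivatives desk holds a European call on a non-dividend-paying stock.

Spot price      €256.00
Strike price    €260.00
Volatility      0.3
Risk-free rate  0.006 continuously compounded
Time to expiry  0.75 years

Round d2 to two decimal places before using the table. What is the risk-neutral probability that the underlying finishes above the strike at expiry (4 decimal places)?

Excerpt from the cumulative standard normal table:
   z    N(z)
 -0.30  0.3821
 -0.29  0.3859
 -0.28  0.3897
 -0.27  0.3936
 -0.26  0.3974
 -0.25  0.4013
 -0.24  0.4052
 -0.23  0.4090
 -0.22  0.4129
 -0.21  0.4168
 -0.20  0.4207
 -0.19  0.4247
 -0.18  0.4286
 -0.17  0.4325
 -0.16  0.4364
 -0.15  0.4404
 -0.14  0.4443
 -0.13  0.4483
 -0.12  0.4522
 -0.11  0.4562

0.4325

σ√T = 0.3·√0.75 = 0.2598
d₁ = [ln(256/260) + (0.006 + 0.3²/2)·0.75] / 0.2598 = [-0.0155 + 0.0382] / 0.2598 = 0.0875 ≈ 0.09
d₂ = d₁ − σ√T = 0.0875 − 0.2598 = -0.1723 ≈ -0.17
Pr(exercise) under Q = N(d₂) = 0.4325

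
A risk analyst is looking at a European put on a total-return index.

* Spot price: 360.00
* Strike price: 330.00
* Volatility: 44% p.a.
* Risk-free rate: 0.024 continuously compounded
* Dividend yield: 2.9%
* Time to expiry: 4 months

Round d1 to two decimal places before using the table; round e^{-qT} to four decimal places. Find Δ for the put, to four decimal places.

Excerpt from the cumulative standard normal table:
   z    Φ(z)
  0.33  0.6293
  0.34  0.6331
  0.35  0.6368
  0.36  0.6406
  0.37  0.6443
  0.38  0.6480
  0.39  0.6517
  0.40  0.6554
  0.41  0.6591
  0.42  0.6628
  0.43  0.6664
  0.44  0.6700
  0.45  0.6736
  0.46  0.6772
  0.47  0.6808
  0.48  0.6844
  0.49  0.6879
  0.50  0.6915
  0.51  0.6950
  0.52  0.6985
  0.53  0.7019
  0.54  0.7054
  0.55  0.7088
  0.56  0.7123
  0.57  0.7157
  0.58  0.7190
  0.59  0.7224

-0.3197

σ√T = 0.44 × 0.5774 = 0.2540
d₁ = [ln(360/330) + (0.024 − 0.029 + ½·0.44²)·0.3333] / (σ√T) = (0.0870 + 0.0306) / 0.2540 = 0.4630 which rounds to 0.46
N(d₁) = N(0.46) = 0.6772
Δ_put = exp(−qT)·(N(d₁) − 1) = 0.9904·(0.6772 − 1) = -0.3197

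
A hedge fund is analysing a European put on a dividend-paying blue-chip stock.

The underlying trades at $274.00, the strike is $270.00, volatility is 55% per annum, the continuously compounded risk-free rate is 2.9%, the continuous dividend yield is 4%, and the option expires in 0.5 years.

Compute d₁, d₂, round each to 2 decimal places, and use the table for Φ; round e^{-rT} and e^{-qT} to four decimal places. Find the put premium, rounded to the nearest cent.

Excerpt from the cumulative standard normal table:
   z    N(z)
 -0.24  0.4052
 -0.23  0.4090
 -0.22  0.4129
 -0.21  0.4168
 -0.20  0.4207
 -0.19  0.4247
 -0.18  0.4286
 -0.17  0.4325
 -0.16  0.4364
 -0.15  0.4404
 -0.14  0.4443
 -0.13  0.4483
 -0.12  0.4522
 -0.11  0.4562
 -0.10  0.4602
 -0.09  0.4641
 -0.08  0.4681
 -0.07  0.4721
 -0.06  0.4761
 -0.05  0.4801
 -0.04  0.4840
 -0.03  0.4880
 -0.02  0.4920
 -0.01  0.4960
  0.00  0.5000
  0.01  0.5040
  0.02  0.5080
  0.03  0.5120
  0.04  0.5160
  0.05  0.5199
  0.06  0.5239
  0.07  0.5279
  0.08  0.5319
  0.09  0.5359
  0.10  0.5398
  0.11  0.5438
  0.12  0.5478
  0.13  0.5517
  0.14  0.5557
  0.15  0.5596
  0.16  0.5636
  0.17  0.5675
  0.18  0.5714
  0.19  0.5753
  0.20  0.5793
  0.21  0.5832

$40.12

T = 0.5;  σ√T = 0.3889
ln(S/K) + (r − q + σ²/2)T = ln(274/270) + (0.029 − 0.04 + 0.55²/2)·0.5 = 0.0147 + 0.0701 = 0.0848
d₁ = 0.0848 / 0.3889 = 0.2181 → 0.22
d₂ = d₁ − σ√T = 0.2181 − 0.3889 = -0.1708 → -0.17
e^(−qT) = e^(−0.04·0.5) = 0.9802;  e^(−rT) = e^(−0.029·0.5) = 0.9856
P = 270·0.9856·N(0.17) − 274·0.9802·N(-0.22) = 270·0.9856·0.5675 − 274·0.9802·0.4129 = 151.0186 − 110.8945 = 40.1240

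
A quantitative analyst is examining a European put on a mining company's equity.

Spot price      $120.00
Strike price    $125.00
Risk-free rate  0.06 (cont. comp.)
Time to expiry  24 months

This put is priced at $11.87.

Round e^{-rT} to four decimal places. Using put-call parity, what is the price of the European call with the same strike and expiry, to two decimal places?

exp(−rT) = exp(−0.06·2) = 0.8869
Put-call parity: C − P = S − K·e^(−rT) = 120 − 125·0.8869 = 120 − 110.8625 = 9.1375
C = P + (C − P) = 11.87 + (9.1375) = 21.0075

$21.01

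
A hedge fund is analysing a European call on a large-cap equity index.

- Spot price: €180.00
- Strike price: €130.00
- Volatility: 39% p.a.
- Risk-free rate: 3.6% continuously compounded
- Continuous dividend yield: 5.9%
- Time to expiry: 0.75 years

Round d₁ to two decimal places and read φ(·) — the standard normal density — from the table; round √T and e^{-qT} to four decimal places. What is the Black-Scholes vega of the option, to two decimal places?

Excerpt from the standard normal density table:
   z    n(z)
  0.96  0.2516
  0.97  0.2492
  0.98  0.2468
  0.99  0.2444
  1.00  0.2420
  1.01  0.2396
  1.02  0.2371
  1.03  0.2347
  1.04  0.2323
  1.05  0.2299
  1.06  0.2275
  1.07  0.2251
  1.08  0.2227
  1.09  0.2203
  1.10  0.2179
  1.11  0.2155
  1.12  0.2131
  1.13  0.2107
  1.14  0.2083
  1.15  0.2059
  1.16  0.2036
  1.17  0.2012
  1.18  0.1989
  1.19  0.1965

σ√T = 0.39·√0.75 = 0.3377
d₁ = [ln(180/130) + (0.036 − 0.059 + 0.39²/2)·0.75] / 0.3377 = [0.3254 + 0.0398] / 0.3377 = 1.0813 ≈ 1.08
√T = √0.75 = 0.8660
φ(d₁) = φ(1.08) = 0.2227
exp(−qT) = exp(−0.059·0.75) = 0.9567
vega = S·exp(−qT)·φ(d₁)·√T = 180·0.9567·0.2227·0.8660 = 33.2113
(Vega is the same for a European call and put with the same parameters.)

33.21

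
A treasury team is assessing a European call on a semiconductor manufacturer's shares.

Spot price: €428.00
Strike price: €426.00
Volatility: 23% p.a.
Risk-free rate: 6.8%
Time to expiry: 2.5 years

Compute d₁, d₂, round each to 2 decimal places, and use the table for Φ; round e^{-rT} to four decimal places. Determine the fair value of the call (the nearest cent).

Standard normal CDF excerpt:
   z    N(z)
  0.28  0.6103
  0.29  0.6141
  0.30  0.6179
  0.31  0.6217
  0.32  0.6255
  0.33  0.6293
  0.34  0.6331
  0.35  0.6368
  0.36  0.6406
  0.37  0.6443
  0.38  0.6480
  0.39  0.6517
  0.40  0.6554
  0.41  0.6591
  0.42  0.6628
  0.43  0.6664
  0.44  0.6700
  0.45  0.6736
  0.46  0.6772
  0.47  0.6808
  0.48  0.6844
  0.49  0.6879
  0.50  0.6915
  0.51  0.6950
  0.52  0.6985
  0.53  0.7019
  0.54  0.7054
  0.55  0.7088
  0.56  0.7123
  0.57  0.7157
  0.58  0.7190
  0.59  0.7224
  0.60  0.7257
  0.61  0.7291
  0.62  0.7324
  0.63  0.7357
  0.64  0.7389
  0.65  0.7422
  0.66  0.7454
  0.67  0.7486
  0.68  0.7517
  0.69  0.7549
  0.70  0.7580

T = 2.5;  σ√T = 0.3637
d₁ = [ln(428/426) + (0.068 + ½·0.23²)·2.5] / (σ√T) = (0.0047 + 0.2361) / 0.3637 = 0.6622 ≈ 0.66
d₂ = 0.6622 − 0.3637 = 0.2985 ≈ 0.30
exp(−rT) = exp(−0.068·2.5) = 0.8437
N(d₁) = N(0.66) = 0.7454;  N(d₂) = N(0.30) = 0.6179
C = 428·0.7454 − 426·0.8437·0.6179 = 319.0312 − 222.0833 = 96.9479

€96.95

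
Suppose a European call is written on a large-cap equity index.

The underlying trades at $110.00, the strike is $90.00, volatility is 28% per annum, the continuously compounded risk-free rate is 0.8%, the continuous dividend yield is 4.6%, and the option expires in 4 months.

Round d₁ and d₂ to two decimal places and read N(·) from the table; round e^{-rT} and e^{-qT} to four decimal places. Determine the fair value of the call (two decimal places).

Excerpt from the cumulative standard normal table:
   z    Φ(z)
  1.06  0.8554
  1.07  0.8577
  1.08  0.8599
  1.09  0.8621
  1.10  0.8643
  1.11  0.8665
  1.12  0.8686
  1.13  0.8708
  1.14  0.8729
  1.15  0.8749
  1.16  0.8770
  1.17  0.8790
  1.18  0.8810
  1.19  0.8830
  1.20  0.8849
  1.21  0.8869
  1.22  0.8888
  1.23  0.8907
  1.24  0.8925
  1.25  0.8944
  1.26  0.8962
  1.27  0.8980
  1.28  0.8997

$19.50

σ√T = 0.28·√0.3333 = 0.1617
d₁ = [ln(110/90) + (0.008 − 0.046 + 0.28²/2)·0.3333] / 0.1617 = [0.2007 + 0.0004] / 0.1617 = 1.2438 ≈ 1.24
d₂ = d₁ − σ√T = 1.2438 − 0.1617 = 1.0821 ≈ 1.08
exp(−qT) = exp(−0.046·0.3333) = 0.9848;  exp(−rT) = exp(−0.008·0.3333) = 0.9973
N(d₁) = N(1.24) = 0.8925;  N(d₂) = N(1.08) = 0.8599
C = 110·0.9848·0.8925 − 90·0.9973·0.8599 = 96.6827 − 77.1820 = 19.5007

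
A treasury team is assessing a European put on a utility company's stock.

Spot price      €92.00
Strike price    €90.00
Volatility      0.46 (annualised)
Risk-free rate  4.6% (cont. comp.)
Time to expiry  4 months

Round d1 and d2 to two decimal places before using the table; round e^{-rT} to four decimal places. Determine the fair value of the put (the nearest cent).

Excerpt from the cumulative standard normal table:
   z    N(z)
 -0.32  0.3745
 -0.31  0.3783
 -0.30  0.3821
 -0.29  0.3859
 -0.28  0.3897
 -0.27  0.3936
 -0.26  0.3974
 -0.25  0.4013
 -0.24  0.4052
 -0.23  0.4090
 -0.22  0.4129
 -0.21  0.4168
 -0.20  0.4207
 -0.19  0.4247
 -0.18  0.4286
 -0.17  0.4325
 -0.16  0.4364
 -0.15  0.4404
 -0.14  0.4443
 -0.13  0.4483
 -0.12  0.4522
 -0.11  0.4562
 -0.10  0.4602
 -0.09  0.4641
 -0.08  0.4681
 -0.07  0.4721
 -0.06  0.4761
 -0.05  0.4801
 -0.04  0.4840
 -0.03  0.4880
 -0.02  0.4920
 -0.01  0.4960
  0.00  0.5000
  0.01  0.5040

σ√T = 0.46 × 0.5774 = 0.2656
d₁ = [ln(92/90) + (0.046 + 0.46²/2)·0.3333] / 0.2656 = [0.0220 + 0.0506] / 0.2656 = 0.2733 which rounds to 0.27
d₂ = d₁ − σ√T = 0.2733 − 0.2656 = 0.0077 which rounds to 0.01
exp(−rT) = exp(−0.046·0.3333) = 0.9848
P = 90·0.9848·N(-0.01) − 92·N(-0.27) = 90·0.9848·0.4960 − 92·0.3936 = 43.9615 − 36.2112 = 7.7503

€7.75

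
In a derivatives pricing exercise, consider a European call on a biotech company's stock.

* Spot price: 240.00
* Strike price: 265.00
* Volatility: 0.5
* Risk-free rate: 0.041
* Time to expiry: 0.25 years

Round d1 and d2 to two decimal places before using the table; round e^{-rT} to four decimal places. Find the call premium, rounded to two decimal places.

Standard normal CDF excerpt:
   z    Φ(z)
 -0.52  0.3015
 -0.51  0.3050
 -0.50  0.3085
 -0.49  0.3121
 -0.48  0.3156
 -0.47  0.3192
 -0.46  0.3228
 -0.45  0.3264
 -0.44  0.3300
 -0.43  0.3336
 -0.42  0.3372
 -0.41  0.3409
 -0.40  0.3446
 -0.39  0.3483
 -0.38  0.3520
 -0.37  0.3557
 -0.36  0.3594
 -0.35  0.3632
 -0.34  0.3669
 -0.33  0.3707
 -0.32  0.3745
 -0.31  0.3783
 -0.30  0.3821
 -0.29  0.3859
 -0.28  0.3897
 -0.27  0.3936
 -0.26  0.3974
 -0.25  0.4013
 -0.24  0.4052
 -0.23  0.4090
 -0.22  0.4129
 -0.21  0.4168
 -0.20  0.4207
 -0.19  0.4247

σ√T = 0.5 × 0.5000 = 0.2500
d₁ = [ln(240/265) + (0.041 + ½·0.5²)·0.25] / (σ√T) = (-0.0991 + 0.0415) / 0.2500 = -0.2304 ≈ -0.23
d₂ = -0.2304 − 0.2500 = -0.4804 ≈ -0.48
e^(−rT) = e^(−0.041·0.25) = 0.9898
N(d₁) = N(-0.23) = 0.4090;  N(d₂) = N(-0.48) = 0.3156
C = 240·0.4090 − 265·0.9898·0.3156 = 98.1600 − 82.7809 = 15.3791

15.38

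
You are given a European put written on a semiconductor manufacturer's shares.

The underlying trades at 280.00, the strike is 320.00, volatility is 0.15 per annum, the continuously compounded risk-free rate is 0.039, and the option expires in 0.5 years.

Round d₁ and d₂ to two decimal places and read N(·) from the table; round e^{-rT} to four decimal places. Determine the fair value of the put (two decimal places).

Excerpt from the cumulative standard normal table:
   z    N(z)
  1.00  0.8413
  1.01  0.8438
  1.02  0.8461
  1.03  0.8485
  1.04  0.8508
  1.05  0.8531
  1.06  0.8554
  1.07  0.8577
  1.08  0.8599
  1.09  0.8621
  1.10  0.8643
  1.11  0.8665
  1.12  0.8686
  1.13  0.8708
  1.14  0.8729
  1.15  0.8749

T = 0.5;  σ√T = 0.1061
d₁ = [ln(280/320) + (0.039 + 0.15²/2)·0.5] / 0.1061 = [-0.1335 + 0.0251] / 0.1061 = -1.0221 which rounds to -1.02
d₂ = d₁ − σ√T = -1.0221 − 0.1061 = -1.1281 which rounds to -1.13
exp(−rT) = exp(−0.039·0.5) = 0.9807
P = 320·0.9807·N(1.13) − 280·N(1.02) = 320·0.9807·0.8708 − 280·0.8461 = 273.2779 − 236.9080 = 36.3699

36.37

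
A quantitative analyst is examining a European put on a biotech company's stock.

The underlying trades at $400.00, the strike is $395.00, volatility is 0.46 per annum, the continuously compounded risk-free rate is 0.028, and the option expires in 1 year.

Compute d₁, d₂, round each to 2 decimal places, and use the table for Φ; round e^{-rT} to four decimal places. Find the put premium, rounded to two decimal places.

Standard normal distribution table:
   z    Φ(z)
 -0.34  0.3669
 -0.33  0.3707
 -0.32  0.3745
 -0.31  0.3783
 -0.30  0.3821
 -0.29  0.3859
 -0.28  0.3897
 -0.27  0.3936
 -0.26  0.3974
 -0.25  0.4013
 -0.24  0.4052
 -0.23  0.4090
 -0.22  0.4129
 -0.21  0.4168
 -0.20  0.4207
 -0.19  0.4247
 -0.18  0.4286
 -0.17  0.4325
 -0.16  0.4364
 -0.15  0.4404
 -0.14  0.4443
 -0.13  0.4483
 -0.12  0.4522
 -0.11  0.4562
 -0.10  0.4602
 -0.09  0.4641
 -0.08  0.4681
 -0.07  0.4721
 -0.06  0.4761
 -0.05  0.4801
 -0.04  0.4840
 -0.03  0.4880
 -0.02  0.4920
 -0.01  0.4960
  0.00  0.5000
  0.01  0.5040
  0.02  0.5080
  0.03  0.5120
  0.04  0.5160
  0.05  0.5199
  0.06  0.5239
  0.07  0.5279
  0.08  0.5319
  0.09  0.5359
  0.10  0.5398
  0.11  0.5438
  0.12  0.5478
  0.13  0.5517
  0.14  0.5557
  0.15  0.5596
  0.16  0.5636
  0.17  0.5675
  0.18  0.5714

T = 1;  σ√T = 0.4600
d₁ = [ln(400/395) + (0.028 + 0.46²/2)·1] / 0.4600 = [0.0126 + 0.1338] / 0.4600 = 0.3182 → 0.32
d₂ = d₁ − σ√T = 0.3182 − 0.4600 = -0.1418 → -0.14
exp(−rT) = exp(−0.028·1) = 0.9724
P = 395·0.9724·N(0.14) − 400·N(-0.32) = 395·0.9724·0.5557 − 400·0.3745 = 213.4433 − 149.8000 = 63.6433

$63.64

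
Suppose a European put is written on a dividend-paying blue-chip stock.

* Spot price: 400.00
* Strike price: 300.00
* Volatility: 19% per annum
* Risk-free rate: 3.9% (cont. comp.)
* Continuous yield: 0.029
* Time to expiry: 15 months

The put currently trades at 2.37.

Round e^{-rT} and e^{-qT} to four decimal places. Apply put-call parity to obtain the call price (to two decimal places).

e^(−qT) = e^(−0.029·1.25) = 0.9644;  e^(−rT) = e^(−0.039·1.25) = 0.9524
Put-call parity: C − P = S·e^(−qT) − K·e^(−rT) = 400·0.9644 − 300·0.9524 = 385.7600 − 285.7200 = 100.0400
C = P + (C − P) = 2.37 + (100.0400) = 102.4100

102.41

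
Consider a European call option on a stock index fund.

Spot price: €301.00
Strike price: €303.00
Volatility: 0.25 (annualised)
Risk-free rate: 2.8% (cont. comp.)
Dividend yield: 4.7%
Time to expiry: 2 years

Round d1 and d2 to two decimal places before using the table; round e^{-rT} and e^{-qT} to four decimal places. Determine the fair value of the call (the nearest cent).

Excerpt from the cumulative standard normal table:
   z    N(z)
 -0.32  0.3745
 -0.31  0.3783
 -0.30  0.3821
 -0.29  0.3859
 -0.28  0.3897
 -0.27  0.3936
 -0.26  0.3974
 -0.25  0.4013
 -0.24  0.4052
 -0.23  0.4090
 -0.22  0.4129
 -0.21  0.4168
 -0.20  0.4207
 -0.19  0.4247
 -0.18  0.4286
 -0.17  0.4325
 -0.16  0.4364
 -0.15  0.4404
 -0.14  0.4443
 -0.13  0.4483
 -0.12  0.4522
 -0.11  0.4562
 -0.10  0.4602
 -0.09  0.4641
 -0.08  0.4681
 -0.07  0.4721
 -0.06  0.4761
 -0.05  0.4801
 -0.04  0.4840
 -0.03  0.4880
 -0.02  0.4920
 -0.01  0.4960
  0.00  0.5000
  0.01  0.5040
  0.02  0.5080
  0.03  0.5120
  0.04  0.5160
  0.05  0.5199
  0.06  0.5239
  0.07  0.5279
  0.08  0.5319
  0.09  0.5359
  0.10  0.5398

σ√T = 0.25 × 1.4142 = 0.3536
ln(S/K) + (r − q + σ²/2)T = ln(301/303) + (0.028 − 0.047 + 0.25²/2)·2 = -0.0066 + 0.0245 = 0.0179
d₁ = 0.0179 / 0.3536 = 0.0506 which rounds to 0.05
d₂ = d₁ − σ√T = 0.0506 − 0.3536 = -0.3030 which rounds to -0.30
e^(−qT) = e^(−0.047·2) = 0.9103;  e^(−rT) = e^(−0.028·2) = 0.9455
C = 301·0.9103·N(0.05) − 303·0.9455·N(-0.30) = 301·0.9103·0.5199 − 303·0.9455·0.3821 = 142.4528 − 109.4665 = 32.9863

€32.99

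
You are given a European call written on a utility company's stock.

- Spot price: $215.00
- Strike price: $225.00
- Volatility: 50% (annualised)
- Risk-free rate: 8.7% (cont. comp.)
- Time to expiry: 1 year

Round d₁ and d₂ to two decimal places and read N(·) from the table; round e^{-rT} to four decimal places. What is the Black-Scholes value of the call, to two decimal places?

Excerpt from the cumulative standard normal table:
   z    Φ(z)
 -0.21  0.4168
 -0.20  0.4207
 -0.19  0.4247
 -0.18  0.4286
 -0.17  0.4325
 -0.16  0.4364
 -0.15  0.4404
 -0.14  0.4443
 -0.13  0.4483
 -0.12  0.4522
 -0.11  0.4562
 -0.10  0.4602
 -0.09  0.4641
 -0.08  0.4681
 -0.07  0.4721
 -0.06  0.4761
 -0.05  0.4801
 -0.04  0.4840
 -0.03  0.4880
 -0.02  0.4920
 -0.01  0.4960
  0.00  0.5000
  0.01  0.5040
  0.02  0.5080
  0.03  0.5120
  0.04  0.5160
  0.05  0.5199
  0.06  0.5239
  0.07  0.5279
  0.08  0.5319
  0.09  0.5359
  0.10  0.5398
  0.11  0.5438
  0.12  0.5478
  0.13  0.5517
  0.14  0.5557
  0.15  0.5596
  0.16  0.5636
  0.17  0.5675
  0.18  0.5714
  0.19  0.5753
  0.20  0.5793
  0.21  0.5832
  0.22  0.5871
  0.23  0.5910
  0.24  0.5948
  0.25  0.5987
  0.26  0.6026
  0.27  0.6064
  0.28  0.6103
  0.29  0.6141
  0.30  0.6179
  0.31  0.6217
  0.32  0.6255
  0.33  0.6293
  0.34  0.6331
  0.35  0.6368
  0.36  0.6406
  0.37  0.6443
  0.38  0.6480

σ√T = 0.5 × 1.0000 = 0.5000
d₁ = [ln(215/225) + (0.087 + 0.5²/2)·1] / 0.5000 = [-0.0455 + 0.2120] / 0.5000 = 0.3331 ≈ 0.33
d₂ = d₁ − σ√T = 0.3331 − 0.5000 = -0.1669 ≈ -0.17
exp(−rT) = exp(−0.087·1) = 0.9167
N(d₁) = N(0.33) = 0.6293;  N(d₂) = N(-0.17) = 0.4325
C = 215·0.6293 − 225·0.9167·0.4325 = 135.2995 − 89.2064 = 46.0931

$46.09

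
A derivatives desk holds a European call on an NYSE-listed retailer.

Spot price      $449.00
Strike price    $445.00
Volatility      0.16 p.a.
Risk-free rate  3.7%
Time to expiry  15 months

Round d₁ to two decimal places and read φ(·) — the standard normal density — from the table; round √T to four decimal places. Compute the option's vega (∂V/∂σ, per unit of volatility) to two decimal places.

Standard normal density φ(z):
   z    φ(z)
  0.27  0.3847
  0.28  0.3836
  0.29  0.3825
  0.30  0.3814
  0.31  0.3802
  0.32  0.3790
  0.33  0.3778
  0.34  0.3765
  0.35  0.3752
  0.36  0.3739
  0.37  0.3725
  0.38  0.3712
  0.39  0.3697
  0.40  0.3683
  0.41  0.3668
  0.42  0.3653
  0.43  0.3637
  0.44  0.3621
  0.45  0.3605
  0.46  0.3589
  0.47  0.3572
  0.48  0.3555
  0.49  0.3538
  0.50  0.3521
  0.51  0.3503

184.88

T = 1.25;  σ√T = 0.1789
ln(S/K) + (r + σ²/2)T = ln(449/445) + (0.037 + 0.16²/2)·1.25 = 0.0089 + 0.0622 = 0.0712
d₁ = 0.0712 / 0.1789 = 0.3980 which rounds to 0.40
√T = √1.25 = 1.1180
φ(d₁) = φ(0.40) = 0.3683
vega = S·φ(d₁)·√T = 449·0.3683·1.1180 = 184.8800
(The put has the same vega.)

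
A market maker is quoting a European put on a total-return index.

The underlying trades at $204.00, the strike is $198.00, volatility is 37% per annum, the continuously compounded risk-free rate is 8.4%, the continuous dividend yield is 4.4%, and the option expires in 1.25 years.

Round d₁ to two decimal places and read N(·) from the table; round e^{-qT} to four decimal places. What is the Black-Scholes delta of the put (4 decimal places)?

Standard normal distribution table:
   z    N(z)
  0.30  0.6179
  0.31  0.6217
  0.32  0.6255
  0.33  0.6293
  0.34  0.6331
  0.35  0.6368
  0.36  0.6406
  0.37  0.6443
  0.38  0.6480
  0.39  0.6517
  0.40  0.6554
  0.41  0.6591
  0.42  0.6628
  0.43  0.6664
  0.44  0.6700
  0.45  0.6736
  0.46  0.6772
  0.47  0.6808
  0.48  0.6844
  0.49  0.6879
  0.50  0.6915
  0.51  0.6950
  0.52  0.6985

T = 1.25;  σ√T = 0.4137
d₁ = [ln(204/198) + (0.084 − 0.044 + 0.37²/2)·1.25] / 0.4137 = [0.0299 + 0.1356] / 0.4137 = 0.3999 → 0.40
N(d₁) = N(0.40) = 0.6554
Δ_put = exp(−qT)·(N(d₁) − 1) = 0.9465·(0.6554 − 1) = -0.3262

-0.3262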